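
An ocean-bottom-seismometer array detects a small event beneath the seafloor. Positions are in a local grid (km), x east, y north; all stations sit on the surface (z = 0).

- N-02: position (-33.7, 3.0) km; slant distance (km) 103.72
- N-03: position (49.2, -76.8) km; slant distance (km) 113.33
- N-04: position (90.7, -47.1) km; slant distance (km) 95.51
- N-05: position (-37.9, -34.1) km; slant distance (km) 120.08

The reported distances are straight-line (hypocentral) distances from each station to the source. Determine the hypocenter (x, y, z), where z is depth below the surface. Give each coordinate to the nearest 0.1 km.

Each station gives a sphere (x−x_i)² + (y−y_i)² + z² = d_i² (stations at z=0).
Subtracting the N-02 sphere from N-03 and N-04: z² cancels, leaving linear equations in x and y:
165.8 x − 159.6 y = 5088.34
248.8 x − 100.2 y = 10935.89
Solving: x ≈ 53.496, y ≈ 23.693 km (keep extra digits for the depth step; rounded: 53.5, 23.7).
Then from the N-02 sphere: z² = 103.72² − (x + 33.7)² − (y − 3.0)² with x = 53.496, y = 23.693, so z ≈ 52.216 ≈ 52.2 km.
Check against N-05 (with the unrounded solution): distance 120.08 ≈ 120.08 km. ✓

x ≈ 53.5 km, y ≈ 23.7 km, depth ≈ 52.2 km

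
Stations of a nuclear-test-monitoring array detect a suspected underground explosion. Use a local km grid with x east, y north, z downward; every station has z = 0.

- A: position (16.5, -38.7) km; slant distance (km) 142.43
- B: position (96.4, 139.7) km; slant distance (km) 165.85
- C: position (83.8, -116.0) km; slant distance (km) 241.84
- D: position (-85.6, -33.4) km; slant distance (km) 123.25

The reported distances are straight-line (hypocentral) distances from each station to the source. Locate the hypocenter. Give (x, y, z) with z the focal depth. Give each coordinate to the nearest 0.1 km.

Each station gives a sphere (x−x_i)² + (y−y_i)² + z² = d_i² (stations at z=0).
Subtracting the A sphere from B and C: z² cancels, leaving linear equations in x and y:
159.8 x + 356.8 y = 19819.19
134.6 x − 154.6 y = -19491.78
Solving: x ≈ -53.494, y ≈ 79.505 km (keep extra digits for the depth step; rounded: -53.5, 79.5).
Then from the A sphere: z² = 142.43² − (x − 16.5)² − (y + 38.7)² with x = -53.494, y = 79.505, so z ≈ 37.613 ≈ 37.6 km.

x ≈ -53.5 km, y ≈ 79.5 km, depth ≈ 37.6 km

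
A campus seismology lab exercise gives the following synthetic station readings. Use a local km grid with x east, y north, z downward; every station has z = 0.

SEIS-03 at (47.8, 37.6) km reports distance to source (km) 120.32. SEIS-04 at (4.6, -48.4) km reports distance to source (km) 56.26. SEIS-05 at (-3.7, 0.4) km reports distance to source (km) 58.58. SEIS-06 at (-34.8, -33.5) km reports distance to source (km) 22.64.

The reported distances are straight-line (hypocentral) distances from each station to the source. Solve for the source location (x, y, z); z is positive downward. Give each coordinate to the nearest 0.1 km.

Each station gives a sphere (x−x_i)² + (y−y_i)² + z² = d_i² (stations at z=0).
Subtracting the SEIS-03 sphere from SEIS-04 and SEIS-05: z² cancels, leaving linear equations in x and y:
-86.4 x − 172.0 y = 9976.83
-103.0 x − 74.4 y = 7360.54
Solving: x ≈ -46.398, y ≈ -34.698 km (keep extra digits for the depth step; rounded: -46.4, -34.7).
Then from the SEIS-03 sphere: z² = 120.32² − (x − 47.8)² − (y − 37.6)² with x = -46.398, y = -34.698, so z ≈ 19.407 ≈ 19.4 km.
Check against SEIS-06 (with the unrounded solution): distance 22.64 ≈ 22.64 km. ✓

x ≈ -46.4 km, y ≈ -34.7 km, depth ≈ 19.4 km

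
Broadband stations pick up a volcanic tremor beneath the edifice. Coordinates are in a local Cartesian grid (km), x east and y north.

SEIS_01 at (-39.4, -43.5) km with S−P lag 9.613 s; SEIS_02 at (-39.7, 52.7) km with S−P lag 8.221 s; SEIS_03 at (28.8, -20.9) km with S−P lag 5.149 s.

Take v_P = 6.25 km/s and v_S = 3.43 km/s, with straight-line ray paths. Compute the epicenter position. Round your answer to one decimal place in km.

Distance from S−P lag: d = Δt · v_P v_S / (v_P − v_S) = Δt · (6.25·3.43)/(6.25−3.43) ≈ 7.6020·Δt.
So d_SEIS_01 = 73.08, d_SEIS_02 = 62.50, d_SEIS_03 = 39.14 km.
Circle about each station: (x + 39.4)² + (y + 43.5)² = 73.08²; (x + 39.7)² + (y − 52.7)² = 62.50²; (x − 28.8)² + (y + 20.9)² = 39.14².
Subtracting the SEIS_01 equation from the SEIS_02 and SEIS_03 equations removes the quadratic terms:
-0.6 x + 192.4 y = 2343.21
136.4 x + 45.2 y = 1630.39
Solving the 2×2 system: x ≈ 7.9, y ≈ 12.2 km.
Check against SEIS_01 (with the unrounded x, y): √((x + 39.4)²+(y + 43.5)²) = 73.08 ≈ 73.08 km. ✓

(7.9, 12.2)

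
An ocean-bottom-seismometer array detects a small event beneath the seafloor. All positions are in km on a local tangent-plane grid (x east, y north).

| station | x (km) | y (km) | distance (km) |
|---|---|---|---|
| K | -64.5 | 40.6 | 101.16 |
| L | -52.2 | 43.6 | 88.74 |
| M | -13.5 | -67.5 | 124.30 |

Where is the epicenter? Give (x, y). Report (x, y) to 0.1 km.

36.5 km east, 46.3 km north

Circle about each station: (x + 64.5)² + (y − 40.6)² = 101.16²; (x + 52.2)² + (y − 43.6)² = 88.74²; (x + 13.5)² + (y + 67.5)² = 124.30².
Subtracting the K equation from the L and M equations removes the quadratic terms:
24.6 x + 6.0 y = 1175.75
102.0 x − 216.2 y = -6287.25
Solving the 2×2 system: x ≈ 36.5, y ≈ 46.3 km.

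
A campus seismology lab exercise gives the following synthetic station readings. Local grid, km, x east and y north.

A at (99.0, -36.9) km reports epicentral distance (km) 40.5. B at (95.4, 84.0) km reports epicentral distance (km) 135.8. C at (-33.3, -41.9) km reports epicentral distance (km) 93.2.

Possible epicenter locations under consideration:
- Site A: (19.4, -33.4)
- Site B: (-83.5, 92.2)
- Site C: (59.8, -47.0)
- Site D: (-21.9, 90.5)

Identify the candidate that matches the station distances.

Site C

For each candidate, compare |candidate − station| to the reported distance:
Site A: residuals A 39.2, B 4.1, C 39.8 → max 39.8 km
Site B: residuals A 183.0, B 43.3, C 50.0 → max 183.0 km
Site C: residuals A 0.0, B 0.0, C 0.0 → max 0.0 km
Site D: residuals A 135.1, B 18.3, C 39.7 → max 135.1 km
Only Site C has all residuals ≈ 0.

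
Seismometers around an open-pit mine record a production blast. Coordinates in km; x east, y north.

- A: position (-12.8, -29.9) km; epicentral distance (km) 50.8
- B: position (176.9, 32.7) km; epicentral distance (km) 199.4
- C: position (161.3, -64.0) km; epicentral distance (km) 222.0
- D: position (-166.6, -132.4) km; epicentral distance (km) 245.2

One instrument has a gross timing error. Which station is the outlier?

A

Solve using three stations at a time. Using B, C, D (subtract circle equations pairwise → linear system) gives (x, y) ≈ (-20.0, 64.1).
Distances from that point to each station vs reported:
  A: calculated 94.3 vs reported 50.8 → residual 43.5 km
  B: calculated 199.4 vs reported 199.4 → residual 0.0 km
  C: calculated 222.0 vs reported 222.0 → residual 0.0 km
  D: calculated 245.2 vs reported 245.2 → residual 0.0 km
B, C, D are mutually consistent (residuals ≈ 0); A is off by 43.5 km.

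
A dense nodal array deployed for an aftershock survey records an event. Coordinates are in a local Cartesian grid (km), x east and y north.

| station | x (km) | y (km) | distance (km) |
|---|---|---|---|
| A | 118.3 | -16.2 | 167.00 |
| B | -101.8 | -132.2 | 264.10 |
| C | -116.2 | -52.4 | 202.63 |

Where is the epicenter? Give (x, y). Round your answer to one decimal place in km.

Circle about each station: (x − 118.3)² + (y + 16.2)² = 167.00²; (x + 101.8)² + (y + 132.2)² = 264.10²; (x + 116.2)² + (y + 52.4)² = 202.63².
Subtracting the A equation from the B and C equations removes the quadratic terms:
-440.2 x − 232.0 y = -28277.06
-469.0 x − 72.4 y = -11179.05
Solving the 2×2 system: x ≈ 7.1, y ≈ 108.4 km.

x ≈ 7.1 km, y ≈ 108.4 km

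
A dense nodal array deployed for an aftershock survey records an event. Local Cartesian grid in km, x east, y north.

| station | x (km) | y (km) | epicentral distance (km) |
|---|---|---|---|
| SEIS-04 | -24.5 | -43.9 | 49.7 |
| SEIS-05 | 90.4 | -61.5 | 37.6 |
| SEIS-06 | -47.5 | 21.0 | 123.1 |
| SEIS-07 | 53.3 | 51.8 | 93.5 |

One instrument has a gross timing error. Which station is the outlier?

SEIS-04

Solve using three stations at a time. Using SEIS-05, SEIS-06, SEIS-07 (subtract circle equations pairwise → linear system) gives (x, y) ≈ (58.5, -41.6).
Distances from that point to each station vs reported:
  SEIS-04: calculated 83.1 vs reported 49.7 → residual 33.4 km
  SEIS-05: calculated 37.6 vs reported 37.6 → residual 0.0 km
  SEIS-06: calculated 123.1 vs reported 123.1 → residual 0.0 km
  SEIS-07: calculated 93.5 vs reported 93.5 → residual 0.0 km
SEIS-05, SEIS-06, SEIS-07 are mutually consistent (residuals ≈ 0); SEIS-04 is off by 33.4 km.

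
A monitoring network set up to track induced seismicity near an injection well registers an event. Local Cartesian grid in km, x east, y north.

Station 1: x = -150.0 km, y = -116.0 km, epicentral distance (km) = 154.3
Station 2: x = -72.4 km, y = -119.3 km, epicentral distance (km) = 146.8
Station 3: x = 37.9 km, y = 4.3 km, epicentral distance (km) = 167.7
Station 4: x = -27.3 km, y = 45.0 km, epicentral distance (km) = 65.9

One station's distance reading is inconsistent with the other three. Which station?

Solve using three stations at a time. Using Station 1, Station 2, Station 4 (subtract circle equations pairwise → linear system) gives (x, y) ≈ (-90.5, 26.4).
Distances from that point to each station vs reported:
  Station 1: calculated 154.3 vs reported 154.3 → residual 0.0 km
  Station 2: calculated 146.8 vs reported 146.8 → residual 0.0 km
  Station 3: calculated 130.3 vs reported 167.7 → residual 37.4 km
  Station 4: calculated 65.9 vs reported 65.9 → residual 0.0 km
Station 1, Station 2, Station 4 are mutually consistent (residuals ≈ 0); Station 3 is off by 37.4 km.

Station 3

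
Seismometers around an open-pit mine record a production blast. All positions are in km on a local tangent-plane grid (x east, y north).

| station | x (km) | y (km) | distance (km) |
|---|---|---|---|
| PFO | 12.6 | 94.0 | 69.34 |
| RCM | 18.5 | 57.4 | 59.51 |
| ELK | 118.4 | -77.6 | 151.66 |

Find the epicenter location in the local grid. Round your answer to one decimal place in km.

x ≈ 77.0 km, y ≈ 68.3 km

Circle about each station: (x − 12.6)² + (y − 94.0)² = 69.34²; (x − 18.5)² + (y − 57.4)² = 59.51²; (x − 118.4)² + (y + 77.6)² = 151.66².
Subtracting pairs of circle equations eliminates x²+y² and gives linear equations (the radical axes):
11.8 x − 73.2 y = -4091.15
211.6 x − 343.2 y = -7147.16
Solving the 2×2 system: x ≈ 77.0, y ≈ 68.3 km.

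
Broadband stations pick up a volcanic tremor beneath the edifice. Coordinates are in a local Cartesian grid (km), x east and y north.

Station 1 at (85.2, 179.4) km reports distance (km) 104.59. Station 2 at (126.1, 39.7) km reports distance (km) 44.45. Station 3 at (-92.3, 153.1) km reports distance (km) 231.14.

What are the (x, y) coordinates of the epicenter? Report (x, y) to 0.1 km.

(128.3, 84.1)

Circle about each station: (x − 85.2)² + (y − 179.4)² = 104.59²; (x − 126.1)² + (y − 39.7)² = 44.45²; (x + 92.3)² + (y − 153.1)² = 231.14².
Subtracting the Station 1 equation from the Station 2 and Station 3 equations removes the quadratic terms:
81.8 x − 279.4 y = -13002.83
-355.0 x − 52.6 y = -49971.13
Solving the 2×2 system: x ≈ 128.3, y ≈ 84.1 km.
Check against Station 1 (with the unrounded x, y): √((x − 85.2)²+(y − 179.4)²) = 104.59 ≈ 104.59 km. ✓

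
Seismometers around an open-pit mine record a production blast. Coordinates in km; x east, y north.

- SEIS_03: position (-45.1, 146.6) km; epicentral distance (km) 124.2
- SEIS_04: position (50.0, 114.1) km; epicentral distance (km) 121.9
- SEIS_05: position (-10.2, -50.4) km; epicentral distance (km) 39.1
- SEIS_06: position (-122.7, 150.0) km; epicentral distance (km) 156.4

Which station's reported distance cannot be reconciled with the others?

SEIS_05

Solve using three stations at a time. Using SEIS_03, SEIS_04, SEIS_06 (subtract circle equations pairwise → linear system) gives (x, y) ≈ (-31.2, 23.3).
Distances from that point to each station vs reported:
  SEIS_03: calculated 124.1 vs reported 124.2 → residual 0.1 km
  SEIS_04: calculated 121.8 vs reported 121.9 → residual 0.1 km
  SEIS_05: calculated 76.6 vs reported 39.1 → residual 37.5 km
  SEIS_06: calculated 156.3 vs reported 156.4 → residual 0.1 km
SEIS_03, SEIS_04, SEIS_06 are mutually consistent (residuals ≈ 0); SEIS_05 is off by 37.5 km.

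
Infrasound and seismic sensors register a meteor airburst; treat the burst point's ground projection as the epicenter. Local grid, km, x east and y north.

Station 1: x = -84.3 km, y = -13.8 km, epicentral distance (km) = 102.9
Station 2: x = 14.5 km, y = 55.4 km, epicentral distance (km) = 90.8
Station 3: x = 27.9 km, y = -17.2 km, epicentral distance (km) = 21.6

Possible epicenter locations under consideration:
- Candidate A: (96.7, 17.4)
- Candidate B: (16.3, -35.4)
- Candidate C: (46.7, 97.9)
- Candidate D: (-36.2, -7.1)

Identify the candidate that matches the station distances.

Candidate B

For each candidate, compare |candidate − station| to the reported distance:
Candidate A: residuals Station 1 80.8, Station 2 0.2, Station 3 55.4 → max 80.8 km
Candidate B: residuals Station 1 0.0, Station 2 0.0, Station 3 0.0 → max 0.0 km
Candidate C: residuals Station 1 69.3, Station 2 37.5, Station 3 95.0 → max 95.0 km
Candidate D: residuals Station 1 54.3, Station 2 10.3, Station 3 43.3 → max 54.3 km
Only Candidate B has all residuals ≈ 0.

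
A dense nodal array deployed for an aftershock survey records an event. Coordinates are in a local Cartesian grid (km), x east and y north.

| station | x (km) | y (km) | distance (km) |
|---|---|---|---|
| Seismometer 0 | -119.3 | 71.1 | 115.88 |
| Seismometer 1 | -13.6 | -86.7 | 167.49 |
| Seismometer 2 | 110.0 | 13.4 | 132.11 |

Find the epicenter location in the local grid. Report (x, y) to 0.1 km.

(-3.8, 80.5)

Circle about each station: (x + 119.3)² + (y − 71.1)² = 115.88²; (x + 13.6)² + (y + 86.7)² = 167.49²; (x − 110.0)² + (y − 13.4)² = 132.11².
Subtracting pairs of circle equations eliminates x²+y² and gives linear equations (the radical axes):
211.4 x − 315.6 y = -26210.58
458.6 x − 115.4 y = -11033.02
Solving the 2×2 system: x ≈ -3.8, y ≈ 80.5 km.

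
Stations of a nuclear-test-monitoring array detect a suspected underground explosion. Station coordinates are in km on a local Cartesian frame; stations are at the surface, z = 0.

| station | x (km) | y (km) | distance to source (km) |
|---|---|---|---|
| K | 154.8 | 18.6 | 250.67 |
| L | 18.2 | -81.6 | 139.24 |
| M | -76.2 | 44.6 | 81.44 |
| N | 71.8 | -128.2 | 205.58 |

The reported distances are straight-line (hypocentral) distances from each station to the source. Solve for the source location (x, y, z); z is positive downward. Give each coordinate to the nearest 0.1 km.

Each station gives a sphere (x−x_i)² + (y−y_i)² + z² = d_i² (stations at z=0).
Subtracting the K sphere from L and M: z² cancels, leaving linear equations in x and y:
-273.2 x − 200.4 y = 26128.47
-462.0 x + 52.0 y = 39689.58
Solving: x ≈ -87.203, y ≈ -11.501 km (keep extra digits for the depth step; rounded: -87.2, -11.5).
Then from the K sphere: z² = 250.67² − (x − 154.8)² − (y − 18.6)² with x = -87.203, y = -11.501, so z ≈ 57.999 ≈ 58.0 km.

x ≈ -87.2 km, y ≈ -11.5 km, depth ≈ 58.0 km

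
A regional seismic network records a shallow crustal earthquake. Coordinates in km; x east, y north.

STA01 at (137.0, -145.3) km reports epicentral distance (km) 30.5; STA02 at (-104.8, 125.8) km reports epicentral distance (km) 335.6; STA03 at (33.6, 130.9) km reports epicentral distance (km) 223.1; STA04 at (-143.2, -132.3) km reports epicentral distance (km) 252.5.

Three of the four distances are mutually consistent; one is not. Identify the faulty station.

STA03

Solve using three stations at a time. Using STA01, STA02, STA04 (subtract circle equations pairwise → linear system) gives (x, y) ≈ (109.3, -132.6).
Distances from that point to each station vs reported:
  STA01: calculated 30.5 vs reported 30.5 → residual 0.0 km
  STA02: calculated 335.6 vs reported 335.6 → residual 0.0 km
  STA03: calculated 274.2 vs reported 223.1 → residual 51.1 km
  STA04: calculated 252.5 vs reported 252.5 → residual 0.0 km
STA01, STA02, STA04 are mutually consistent (residuals ≈ 0); STA03 is off by 51.1 km.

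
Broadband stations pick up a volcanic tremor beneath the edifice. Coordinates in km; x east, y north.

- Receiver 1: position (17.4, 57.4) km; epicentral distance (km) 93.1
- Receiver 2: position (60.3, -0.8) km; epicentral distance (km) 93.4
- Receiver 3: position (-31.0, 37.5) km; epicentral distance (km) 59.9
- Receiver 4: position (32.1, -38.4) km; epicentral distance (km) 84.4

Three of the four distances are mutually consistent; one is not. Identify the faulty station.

Receiver 4

Solve using three stations at a time. Using Receiver 1, Receiver 2, Receiver 3 (subtract circle equations pairwise → linear system) gives (x, y) ≈ (-30.6, -22.4).
Distances from that point to each station vs reported:
  Receiver 1: calculated 93.1 vs reported 93.1 → residual 0.0 km
  Receiver 2: calculated 93.4 vs reported 93.4 → residual 0.0 km
  Receiver 3: calculated 59.9 vs reported 59.9 → residual 0.0 km
  Receiver 4: calculated 64.7 vs reported 84.4 → residual 19.7 km
Receiver 1, Receiver 2, Receiver 3 are mutually consistent (residuals ≈ 0); Receiver 4 is off by 19.7 km.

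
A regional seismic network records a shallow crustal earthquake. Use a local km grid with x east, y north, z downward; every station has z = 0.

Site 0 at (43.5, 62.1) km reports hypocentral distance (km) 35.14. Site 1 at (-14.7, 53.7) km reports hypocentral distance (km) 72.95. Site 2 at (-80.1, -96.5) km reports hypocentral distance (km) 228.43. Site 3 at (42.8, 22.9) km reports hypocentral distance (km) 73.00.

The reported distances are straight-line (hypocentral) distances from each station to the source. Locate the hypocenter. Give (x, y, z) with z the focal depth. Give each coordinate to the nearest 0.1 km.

Each station gives a sphere (x−x_i)² + (y−y_i)² + z² = d_i² (stations at z=0).
Subtracting the Site 0 sphere from Site 1 and Site 2: z² cancels, leaving linear equations in x and y:
-116.4 x − 16.8 y = -6735.76
-247.2 x − 317.2 y = -40965.85
Solving: x ≈ 44.199, y ≈ 94.703 km (keep extra digits for the depth step; rounded: 44.2, 94.7).
Then from the Site 0 sphere: z² = 35.14² − (x − 43.5)² − (y − 62.1)² with x = 44.199, y = 94.703, so z ≈ 13.091 ≈ 13.1 km.

x ≈ 44.2 km, y ≈ 94.7 km, depth ≈ 13.1 km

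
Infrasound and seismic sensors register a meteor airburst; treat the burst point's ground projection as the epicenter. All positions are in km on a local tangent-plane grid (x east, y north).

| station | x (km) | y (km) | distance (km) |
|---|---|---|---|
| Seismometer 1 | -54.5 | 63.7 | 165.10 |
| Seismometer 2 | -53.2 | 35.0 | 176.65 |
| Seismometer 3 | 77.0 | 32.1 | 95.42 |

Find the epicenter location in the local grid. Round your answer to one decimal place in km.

(98.8, 125.0)

Circle about each station: (x + 54.5)² + (y − 63.7)² = 165.10²; (x + 53.2)² + (y − 35.0)² = 176.65²; (x − 77.0)² + (y − 32.1)² = 95.42².
Subtracting the Seismometer 1 equation from the Seismometer 2 and Seismometer 3 equations removes the quadratic terms:
2.6 x − 57.4 y = -6919.91
263.0 x − 63.2 y = 18084.50
Solving the 2×2 system: x ≈ 98.8, y ≈ 125.0 km.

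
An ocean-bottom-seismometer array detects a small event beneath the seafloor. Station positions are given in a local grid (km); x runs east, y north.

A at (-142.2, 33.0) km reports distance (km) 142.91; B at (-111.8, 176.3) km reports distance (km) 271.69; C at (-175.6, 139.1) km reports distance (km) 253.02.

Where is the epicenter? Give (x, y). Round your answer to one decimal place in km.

-74.4 km east, -92.8 km north

Circle about each station: (x + 142.2)² + (y − 33.0)² = 142.91²; (x + 111.8)² + (y − 176.3)² = 271.69²; (x + 175.6)² + (y − 139.1)² = 253.02².
Subtracting the A equation from the B and C equations removes the quadratic terms:
60.8 x + 286.6 y = -31121.10
-66.8 x + 212.2 y = -14721.52
Solving the 2×2 system: x ≈ -74.4, y ≈ -92.8 km.
Check against A (with the unrounded x, y): √((x + 142.2)²+(y − 33.0)²) = 142.90 ≈ 142.91 km. ✓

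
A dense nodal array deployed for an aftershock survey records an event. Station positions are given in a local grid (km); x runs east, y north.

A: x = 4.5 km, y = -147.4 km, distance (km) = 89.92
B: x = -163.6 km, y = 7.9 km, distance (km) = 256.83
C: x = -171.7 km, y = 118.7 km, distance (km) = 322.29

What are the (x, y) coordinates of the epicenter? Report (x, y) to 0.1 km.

Circle about each station: (x − 4.5)² + (y + 147.4)² = 89.92²; (x + 163.6)² + (y − 7.9)² = 256.83²; (x + 171.7)² + (y − 118.7)² = 322.29².
Subtracting the A equation from the B and C equations removes the quadratic terms:
-336.2 x + 310.6 y = -52795.68
-352.4 x + 532.2 y = -73961.67
Solving the 2×2 system: x ≈ 73.8, y ≈ -90.1 km.

x ≈ 73.8 km, y ≈ -90.1 km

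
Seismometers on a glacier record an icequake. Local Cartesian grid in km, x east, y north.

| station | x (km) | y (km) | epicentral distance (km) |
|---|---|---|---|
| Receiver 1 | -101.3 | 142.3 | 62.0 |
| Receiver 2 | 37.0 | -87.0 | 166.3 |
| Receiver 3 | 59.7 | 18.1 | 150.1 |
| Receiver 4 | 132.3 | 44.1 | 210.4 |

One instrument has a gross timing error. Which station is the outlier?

Solve using three stations at a time. Using Receiver 1, Receiver 3, Receiver 4 (subtract circle equations pairwise → linear system) gives (x, y) ≈ (-73.7, 86.9).
Distances from that point to each station vs reported:
  Receiver 1: calculated 61.9 vs reported 62.0 → residual 0.1 km
  Receiver 2: calculated 206.1 vs reported 166.3 → residual 39.8 km
  Receiver 3: calculated 150.1 vs reported 150.1 → residual 0.0 km
  Receiver 4: calculated 210.4 vs reported 210.4 → residual 0.0 km
Receiver 1, Receiver 3, Receiver 4 are mutually consistent (residuals ≈ 0); Receiver 2 is off by 39.8 km.

Receiver 2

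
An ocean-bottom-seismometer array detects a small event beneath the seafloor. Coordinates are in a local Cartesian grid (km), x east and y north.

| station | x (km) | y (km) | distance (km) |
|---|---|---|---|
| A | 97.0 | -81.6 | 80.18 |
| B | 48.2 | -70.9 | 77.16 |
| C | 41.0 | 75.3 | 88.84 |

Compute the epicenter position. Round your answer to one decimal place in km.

Circle about each station: (x − 97.0)² + (y + 81.6)² = 80.18²; (x − 48.2)² + (y + 70.9)² = 77.16²; (x − 41.0)² + (y − 75.3)² = 88.84².
Subtracting pairs of circle equations eliminates x²+y² and gives linear equations (the radical axes):
-97.6 x + 21.4 y = -8242.34
-112.0 x + 313.8 y = -10180.18
Solving the 2×2 system: x ≈ 83.9, y ≈ -2.5 km.
Check against A (with the unrounded x, y): √((x − 97.0)²+(y + 81.6)²) = 80.18 ≈ 80.18 km. ✓

x ≈ 83.9 km, y ≈ -2.5 km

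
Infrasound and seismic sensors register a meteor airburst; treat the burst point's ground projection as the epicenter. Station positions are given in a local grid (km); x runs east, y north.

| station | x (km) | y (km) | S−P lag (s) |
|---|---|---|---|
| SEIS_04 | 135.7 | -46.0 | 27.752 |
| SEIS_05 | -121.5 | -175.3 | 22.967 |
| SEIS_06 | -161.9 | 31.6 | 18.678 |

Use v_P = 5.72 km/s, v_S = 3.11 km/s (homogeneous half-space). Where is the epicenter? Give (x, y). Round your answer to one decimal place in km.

Distance from S−P lag: d = Δt · v_P v_S / (v_P − v_S) = Δt · (5.72·3.11)/(5.72−3.11) ≈ 6.8158·Δt.
So d_SEIS_04 = 189.15, d_SEIS_05 = 156.54, d_SEIS_06 = 127.31 km.
Circle about each station: (x − 135.7)² + (y + 46.0)² = 189.15²; (x + 121.5)² + (y + 175.3)² = 156.54²; (x + 161.9)² + (y − 31.6)² = 127.31².
Subtracting the SEIS_04 equation from the SEIS_05 and SEIS_06 equations removes the quadratic terms:
-514.4 x − 258.6 y = 36234.80
-595.2 x + 155.2 y = 26249.57
Solving the 2×2 system: x ≈ -53.1, y ≈ -34.5 km.

-53.1 km east, -34.5 km north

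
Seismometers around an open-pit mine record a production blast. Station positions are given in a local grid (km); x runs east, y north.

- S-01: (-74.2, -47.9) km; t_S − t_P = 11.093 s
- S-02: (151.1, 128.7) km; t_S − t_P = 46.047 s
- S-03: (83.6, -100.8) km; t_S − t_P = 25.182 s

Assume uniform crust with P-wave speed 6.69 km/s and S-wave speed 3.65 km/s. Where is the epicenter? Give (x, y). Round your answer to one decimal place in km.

Distance from S−P lag: d = Δt · v_P v_S / (v_P − v_S) = Δt · (6.69·3.65)/(6.69−3.65) ≈ 8.0324·Δt.
So d_S-01 = 89.10, d_S-02 = 369.87, d_S-03 = 202.27 km.
Circle about each station: (x + 74.2)² + (y + 47.9)² = 89.10²; (x − 151.1)² + (y − 128.7)² = 369.87²; (x − 83.6)² + (y + 100.8)² = 202.27².
Subtracting the S-01 equation from the S-02 and S-03 equations removes the quadratic terms:
450.6 x + 353.2 y = -97270.16
315.6 x − 105.8 y = -23624.79
Solving the 2×2 system: x ≈ -117.1, y ≈ -126.0 km.

x ≈ -117.1 km, y ≈ -126.0 km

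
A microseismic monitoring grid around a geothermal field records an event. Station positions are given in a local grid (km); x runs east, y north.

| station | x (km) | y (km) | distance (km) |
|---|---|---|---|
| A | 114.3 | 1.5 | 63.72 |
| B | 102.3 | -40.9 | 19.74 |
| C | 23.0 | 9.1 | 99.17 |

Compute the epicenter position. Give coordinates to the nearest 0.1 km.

Circle about each station: (x − 114.3)² + (y − 1.5)² = 63.72²; (x − 102.3)² + (y + 40.9)² = 19.74²; (x − 23.0)² + (y − 9.1)² = 99.17².
Subtracting the A equation from the B and C equations removes the quadratic terms:
-24.0 x − 84.8 y = 2741.93
-182.6 x + 15.2 y = -18229.38
Solving the 2×2 system: x ≈ 94.9, y ≈ -59.2 km.

94.9 km east, -59.2 km north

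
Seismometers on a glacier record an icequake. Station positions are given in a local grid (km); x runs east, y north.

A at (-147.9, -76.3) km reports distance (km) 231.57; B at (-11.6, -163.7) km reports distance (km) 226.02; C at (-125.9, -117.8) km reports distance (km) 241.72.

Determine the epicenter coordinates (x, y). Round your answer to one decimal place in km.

Circle about each station: (x + 147.9)² + (y + 76.3)² = 231.57²; (x + 11.6)² + (y + 163.7)² = 226.02²; (x + 125.9)² + (y + 117.8)² = 241.72².
Subtracting pairs of circle equations eliminates x²+y² and gives linear equations (the radical axes):
272.6 x − 174.8 y = 1775.77
44.0 x − 83.0 y = -2772.34
Solving the 2×2 system: x ≈ 42.3, y ≈ 55.8 km.
Check against A (with the unrounded x, y): √((x + 147.9)²+(y + 76.3)²) = 231.61 ≈ 231.57 km. ✓

42.3 km east, 55.8 km north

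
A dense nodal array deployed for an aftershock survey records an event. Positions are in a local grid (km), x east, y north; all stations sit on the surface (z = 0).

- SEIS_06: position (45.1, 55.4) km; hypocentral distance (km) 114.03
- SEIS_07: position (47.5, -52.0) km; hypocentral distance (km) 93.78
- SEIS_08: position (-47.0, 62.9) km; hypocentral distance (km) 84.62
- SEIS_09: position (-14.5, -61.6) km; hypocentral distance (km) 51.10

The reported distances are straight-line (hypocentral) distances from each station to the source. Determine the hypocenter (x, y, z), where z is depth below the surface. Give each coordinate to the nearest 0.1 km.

Each station gives a sphere (x−x_i)² + (y−y_i)² + z² = d_i² (stations at z=0).
Subtracting the SEIS_06 sphere from SEIS_07 and SEIS_08: z² cancels, leaving linear equations in x and y:
4.8 x − 214.8 y = 4065.23
-184.2 x + 15.0 y = 6904.54
Solving: x ≈ -39.096, y ≈ -19.799 km (keep extra digits for the depth step; rounded: -39.1, -19.8).
Then from the SEIS_06 sphere: z² = 114.03² − (x − 45.1)² − (y − 55.4)² with x = -39.096, y = -19.799, so z ≈ 16.093 ≈ 16.1 km.

(-39.1, -19.8, 16.1)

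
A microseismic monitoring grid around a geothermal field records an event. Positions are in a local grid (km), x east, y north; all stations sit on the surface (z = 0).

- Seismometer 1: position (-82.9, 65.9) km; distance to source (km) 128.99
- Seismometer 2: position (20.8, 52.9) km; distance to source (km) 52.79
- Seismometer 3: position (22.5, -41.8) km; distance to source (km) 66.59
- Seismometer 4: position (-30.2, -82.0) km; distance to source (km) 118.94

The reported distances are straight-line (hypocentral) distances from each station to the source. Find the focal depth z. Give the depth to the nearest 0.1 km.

z ≈ 34.9 km

Each station gives a sphere (x−x_i)² + (y−y_i)² + z² = d_i² (stations at z=0).
Subtracting the Seismometer 1 sphere from Seismometer 2 and Seismometer 3: z² cancels, leaving linear equations in x and y:
207.4 x − 26.0 y = 5867.47
210.8 x − 215.4 y = 3242.46
Solving: x ≈ 30.096, y ≈ 14.400 km (keep extra digits for the depth step; rounded: 30.1, 14.4).
Then from the Seismometer 1 sphere: z² = 128.99² − (x + 82.9)² − (y − 65.9)² with x = 30.096, y = 14.400, so z ≈ 34.901 ≈ 34.9 km.
Check against Seismometer 4 (with the unrounded solution): distance 118.94 ≈ 118.94 km. ✓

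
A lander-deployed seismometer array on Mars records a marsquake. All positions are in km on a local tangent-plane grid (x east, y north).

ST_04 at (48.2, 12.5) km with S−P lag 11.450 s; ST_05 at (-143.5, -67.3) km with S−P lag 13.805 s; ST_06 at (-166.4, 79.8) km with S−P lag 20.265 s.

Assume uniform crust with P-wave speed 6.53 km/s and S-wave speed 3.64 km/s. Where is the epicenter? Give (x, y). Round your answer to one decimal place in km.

x ≈ -37.7 km, y ≈ -26.1 km

Distance from S−P lag: d = Δt · v_P v_S / (v_P − v_S) = Δt · (6.53·3.64)/(6.53−3.64) ≈ 8.2246·Δt.
So d_ST_04 = 94.17, d_ST_05 = 113.54, d_ST_06 = 166.67 km.
Circle about each station: (x − 48.2)² + (y − 12.5)² = 94.17²; (x + 143.5)² + (y + 67.3)² = 113.54²; (x + 166.4)² + (y − 79.8)² = 166.67².
Subtracting the ST_04 equation from the ST_05 and ST_06 equations removes the quadratic terms:
-383.4 x − 159.6 y = 18618.71
-429.2 x + 134.6 y = 12666.61
Solving the 2×2 system: x ≈ -37.7, y ≈ -26.1 km.
Check against ST_04 (with the unrounded x, y): √((x − 48.2)²+(y − 12.5)²) = 94.17 ≈ 94.17 km. ✓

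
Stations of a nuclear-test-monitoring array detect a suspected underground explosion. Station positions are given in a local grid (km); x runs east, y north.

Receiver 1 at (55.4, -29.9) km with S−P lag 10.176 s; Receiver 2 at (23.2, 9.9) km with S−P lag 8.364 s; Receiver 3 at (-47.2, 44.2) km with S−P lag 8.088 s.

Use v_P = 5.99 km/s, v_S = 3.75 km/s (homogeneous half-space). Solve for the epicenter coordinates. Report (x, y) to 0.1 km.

Distance from S−P lag: d = Δt · v_P v_S / (v_P − v_S) = Δt · (5.99·3.75)/(5.99−3.75) ≈ 10.0279·Δt.
So d_Receiver 1 = 102.04, d_Receiver 2 = 83.87, d_Receiver 3 = 81.11 km.
Circle about each station: (x − 55.4)² + (y + 29.9)² = 102.04²; (x − 23.2)² + (y − 9.9)² = 83.87²; (x + 47.2)² + (y − 44.2)² = 81.11².
Subtracting pairs of circle equations eliminates x²+y² and gives linear equations (the radical axes):
-64.4 x + 79.6 y = 51.06
-205.2 x + 148.2 y = 4051.64
Solving the 2×2 system: x ≈ -46.4, y ≈ -36.9 km.

x ≈ -46.4 km, y ≈ -36.9 km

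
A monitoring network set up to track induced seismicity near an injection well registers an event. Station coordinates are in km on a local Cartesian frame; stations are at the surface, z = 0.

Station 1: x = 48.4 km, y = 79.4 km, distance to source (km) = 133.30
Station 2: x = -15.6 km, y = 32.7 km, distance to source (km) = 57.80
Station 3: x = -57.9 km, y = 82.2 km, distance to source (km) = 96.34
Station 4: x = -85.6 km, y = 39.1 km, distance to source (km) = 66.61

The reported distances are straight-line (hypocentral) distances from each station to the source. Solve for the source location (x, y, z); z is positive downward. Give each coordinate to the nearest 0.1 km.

x ≈ -47.1 km, y ≈ -11.4 km, depth ≈ 20.1 km

Each station gives a sphere (x−x_i)² + (y−y_i)² + z² = d_i² (stations at z=0).
Subtracting the Station 1 sphere from Station 2 and Station 3: z² cancels, leaving linear equations in x and y:
-128.0 x − 93.4 y = 7093.78
-212.6 x + 5.6 y = 9949.82
Solving: x ≈ -47.101, y ≈ -11.401 km (keep extra digits for the depth step; rounded: -47.1, -11.4).
Then from the Station 1 sphere: z² = 133.30² − (x − 48.4)² − (y − 79.4)² with x = -47.101, y = -11.401, so z ≈ 20.090 ≈ 20.1 km.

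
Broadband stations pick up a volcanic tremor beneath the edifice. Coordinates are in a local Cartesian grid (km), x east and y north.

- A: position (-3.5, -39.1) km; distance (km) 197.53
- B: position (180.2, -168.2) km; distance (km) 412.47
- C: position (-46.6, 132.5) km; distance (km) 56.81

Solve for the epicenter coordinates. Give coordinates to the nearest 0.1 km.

x ≈ -103.4 km, y ≈ 131.3 km

Circle about each station: (x + 3.5)² + (y + 39.1)² = 197.53²; (x − 180.2)² + (y + 168.2)² = 412.47²; (x + 46.6)² + (y − 132.5)² = 56.81².
Subtracting pairs of circle equations eliminates x²+y² and gives linear equations (the radical axes):
367.4 x − 258.2 y = -71891.18
-86.2 x + 343.2 y = 53977.47
Solving the 2×2 system: x ≈ -103.4, y ≈ 131.3 km.
Check against A (with the unrounded x, y): √((x + 3.5)²+(y + 39.1)²) = 197.53 ≈ 197.53 km. ✓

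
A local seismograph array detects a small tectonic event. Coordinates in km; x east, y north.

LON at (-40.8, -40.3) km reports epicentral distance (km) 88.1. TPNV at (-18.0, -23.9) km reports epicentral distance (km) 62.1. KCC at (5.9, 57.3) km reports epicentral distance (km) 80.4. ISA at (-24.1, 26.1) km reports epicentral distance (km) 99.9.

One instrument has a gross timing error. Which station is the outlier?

Solve using three stations at a time. Using LON, TPNV, KCC (subtract circle equations pairwise → linear system) gives (x, y) ≈ (43.1, -13.8).
Distances from that point to each station vs reported:
  LON: calculated 88.0 vs reported 88.1 → residual 0.1 km
  TPNV: calculated 61.9 vs reported 62.1 → residual 0.2 km
  KCC: calculated 80.3 vs reported 80.4 → residual 0.1 km
  ISA: calculated 78.2 vs reported 99.9 → residual 21.7 km
LON, TPNV, KCC are mutually consistent (residuals ≈ 0); ISA is off by 21.7 km.

ISA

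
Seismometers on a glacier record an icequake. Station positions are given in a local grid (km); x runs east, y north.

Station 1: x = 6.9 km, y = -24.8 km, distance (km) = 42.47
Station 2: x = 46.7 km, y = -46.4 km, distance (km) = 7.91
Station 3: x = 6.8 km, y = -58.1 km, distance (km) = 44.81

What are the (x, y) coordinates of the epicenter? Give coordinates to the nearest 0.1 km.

Circle about each station: (x − 6.9)² + (y + 24.8)² = 42.47²; (x − 46.7)² + (y + 46.4)² = 7.91²; (x − 6.8)² + (y + 58.1)² = 44.81².
Subtracting the Station 1 equation from the Station 2 and Station 3 equations removes the quadratic terms:
79.6 x − 43.2 y = 5412.33
-0.2 x − 66.6 y = 2554.96
Solving the 2×2 system: x ≈ 47.1, y ≈ -38.5 km.
Check against Station 1 (with the unrounded x, y): √((x − 6.9)²+(y + 24.8)²) = 42.47 ≈ 42.47 km. ✓

47.1 km east, -38.5 km north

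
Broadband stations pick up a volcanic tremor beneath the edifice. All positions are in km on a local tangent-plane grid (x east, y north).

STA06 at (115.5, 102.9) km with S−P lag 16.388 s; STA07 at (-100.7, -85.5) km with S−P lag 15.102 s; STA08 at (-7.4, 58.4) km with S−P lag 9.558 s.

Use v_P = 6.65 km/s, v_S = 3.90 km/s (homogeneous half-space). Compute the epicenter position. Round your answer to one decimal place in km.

(28.0, -24.5)

Distance from S−P lag: d = Δt · v_P v_S / (v_P − v_S) = Δt · (6.65·3.90)/(6.65−3.90) ≈ 9.4309·Δt.
So d_STA06 = 154.55, d_STA07 = 142.43, d_STA08 = 90.14 km.
Circle about each station: (x − 115.5)² + (y − 102.9)² = 154.55²; (x + 100.7)² + (y + 85.5)² = 142.43²; (x + 7.4)² + (y − 58.4)² = 90.14².
Subtracting the STA06 equation from the STA07 and STA08 equations removes the quadratic terms:
-432.4 x − 376.8 y = -2878.52
-245.8 x − 89.0 y = -4702.86
Solving the 2×2 system: x ≈ 28.0, y ≈ -24.5 km.
Check against STA06 (with the unrounded x, y): √((x − 115.5)²+(y − 102.9)²) = 154.55 ≈ 154.55 km. ✓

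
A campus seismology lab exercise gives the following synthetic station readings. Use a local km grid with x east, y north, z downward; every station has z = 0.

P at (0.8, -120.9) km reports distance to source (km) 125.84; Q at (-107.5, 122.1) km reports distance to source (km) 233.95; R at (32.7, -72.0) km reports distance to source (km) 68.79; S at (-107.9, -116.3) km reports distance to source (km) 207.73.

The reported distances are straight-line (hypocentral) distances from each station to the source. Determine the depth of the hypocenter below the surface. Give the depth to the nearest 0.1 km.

Each station gives a sphere (x−x_i)² + (y−y_i)² + z² = d_i² (stations at z=0).
Subtracting the P sphere from Q and R: z² cancels, leaving linear equations in x and y:
-216.6 x + 486.0 y = -27049.69
63.8 x + 97.8 y = 2739.48
Solving: x ≈ 76.199, y ≈ -21.697 km (keep extra digits for the depth step; rounded: 76.2, -21.7).
Then from the P sphere: z² = 125.84² − (x − 0.8)² − (y + 120.9)² with x = 76.199, y = -21.697, so z ≈ 17.592 ≈ 17.6 km.

z ≈ 17.6 km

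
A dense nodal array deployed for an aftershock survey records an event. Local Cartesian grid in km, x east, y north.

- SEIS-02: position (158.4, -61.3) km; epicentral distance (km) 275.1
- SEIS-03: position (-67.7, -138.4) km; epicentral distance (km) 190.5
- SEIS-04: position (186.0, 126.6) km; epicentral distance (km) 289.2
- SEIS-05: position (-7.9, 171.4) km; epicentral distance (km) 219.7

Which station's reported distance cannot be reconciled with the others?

SEIS-05

Solve using three stations at a time. Using SEIS-02, SEIS-03, SEIS-04 (subtract circle equations pairwise → linear system) gives (x, y) ≈ (-93.0, 50.4).
Distances from that point to each station vs reported:
  SEIS-02: calculated 275.1 vs reported 275.1 → residual 0.0 km
  SEIS-03: calculated 190.5 vs reported 190.5 → residual 0.0 km
  SEIS-04: calculated 289.2 vs reported 289.2 → residual 0.0 km
  SEIS-05: calculated 147.9 vs reported 219.7 → residual 71.8 km
SEIS-02, SEIS-03, SEIS-04 are mutually consistent (residuals ≈ 0); SEIS-05 is off by 71.8 km.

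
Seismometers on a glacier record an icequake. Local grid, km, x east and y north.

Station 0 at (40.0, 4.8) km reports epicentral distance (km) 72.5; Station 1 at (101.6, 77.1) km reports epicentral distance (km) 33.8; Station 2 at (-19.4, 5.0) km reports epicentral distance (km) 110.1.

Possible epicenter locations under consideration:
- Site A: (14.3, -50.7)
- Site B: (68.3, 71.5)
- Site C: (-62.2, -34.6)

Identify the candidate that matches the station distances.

For each candidate, compare |candidate − station| to the reported distance:
Site A: residuals Station 0 11.3, Station 1 121.0, Station 2 45.0 → max 121.0 km
Site B: residuals Station 0 0.0, Station 1 0.0, Station 2 0.0 → max 0.0 km
Site C: residuals Station 0 37.0, Station 1 164.5, Station 2 51.8 → max 164.5 km
Only Site B has all residuals ≈ 0.

Site B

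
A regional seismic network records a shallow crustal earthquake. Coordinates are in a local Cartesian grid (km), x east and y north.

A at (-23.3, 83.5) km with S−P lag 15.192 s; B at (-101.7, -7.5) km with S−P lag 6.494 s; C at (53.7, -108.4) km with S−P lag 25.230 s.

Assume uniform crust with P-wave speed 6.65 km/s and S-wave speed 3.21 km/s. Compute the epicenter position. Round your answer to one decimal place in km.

(-61.7, -2.6)

Distance from S−P lag: d = Δt · v_P v_S / (v_P − v_S) = Δt · (6.65·3.21)/(6.65−3.21) ≈ 6.2054·Δt.
So d_A = 94.27, d_B = 40.30, d_C = 156.56 km.
Circle about each station: (x + 23.3)² + (y − 83.5)² = 94.27²; (x + 101.7)² + (y + 7.5)² = 40.30²; (x − 53.7)² + (y + 108.4)² = 156.56².
Subtracting pairs of circle equations eliminates x²+y² and gives linear equations (the radical axes):
-156.8 x − 182.0 y = 10146.74
154.0 x − 383.8 y = -8505.09
Solving the 2×2 system: x ≈ -61.7, y ≈ -2.6 km.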